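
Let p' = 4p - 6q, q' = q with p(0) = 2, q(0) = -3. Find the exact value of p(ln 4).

A = [[4,-6],[0,1]]; eigenvalues λ = 1, 4.
Eigenvectors: (-2,-1) for λ=1, (-1,0) for λ=4.
From the initial condition, c_1 = 3, c_2 = -8.
p(ln 4) = (3)(4^1)(-2) + (-8)(4^4)(-1) = 2024.

2024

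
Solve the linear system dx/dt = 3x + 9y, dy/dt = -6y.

Coefficient matrix A = [[3, 9], [0, -6]].
Characteristic polynomial det(A - λI) = λ^2 + 3λ - 18 = 0.
Eigenvalues λ = 3, -6.
For λ=3: (A-λI) row 1 is [0, 9], so an eigenvector is (1, 0).
For λ=-6: (A-λI) row 1 is [9, 9], so an eigenvector is (1, -1).
General solution: C_1e^(3t)(1,0) + C_2e^(-6t)(1,-1).

x(t) = C_1e^(3t) + C_2e^(-6t), y(t) = -C_2e^(-6t)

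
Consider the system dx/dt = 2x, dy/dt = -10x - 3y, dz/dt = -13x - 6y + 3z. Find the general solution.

Coefficient matrix A = [[2, 0, 0], [-10, -3, 0], [-13, -6, 3]].
det(A - λI) = 0 gives eigenvalues λ = 2, 3, -3.
For λ=2: eigenvector (1,-2,1).
For λ=3: eigenvector (0,0,-1).
For λ=-3: eigenvector (0,1,1).
General solution: K_1e^(2t)(1,-2,1) + K_2e^(3t)(0,0,-1) + K_3e^(-3t)(0,1,1).

x(t) = K_1e^(2t), y(t) = -2K_1e^(2t) + K_3e^(-3t), z(t) = K_1e^(2t) - K_2e^(3t) + K_3e^(-3t)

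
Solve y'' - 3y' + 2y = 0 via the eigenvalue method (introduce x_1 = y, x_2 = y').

Let x_1 = y, x_2 = y'. Then x_1' = x_2 and x_2' = -2x_1 + 3x_2.
A = [[0,1],[-2,3]]; det(A-λI) = λ^2 - 3λ + 2.
Eigenvalues λ = 2, 1 with eigenvectors (1,2), (1,1).

y(t) = C_1e^(2t) + C_2e^(t)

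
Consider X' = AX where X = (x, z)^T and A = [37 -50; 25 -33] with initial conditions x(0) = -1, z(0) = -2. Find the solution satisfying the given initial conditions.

Coefficient matrix A = [[37, -50], [25, -33]].
Characteristic polynomial det(A - λI) = λ^2 - 4λ + 29 = 0.
Eigenvalues λ = 2 ± 5i (complex conjugate pair).
For λ=2+5i: an eigenvector is (-1,-1) - i(3,2) = (-1 - 3i, -1 - 2i).
A real fundamental pair from Re and Im of e^((2+5i)t)v: X_1 = e^(2t)(cos(5t)·(-1,-1) + sin(5t)·(3,2)), X_2 = e^(2t)(sin(5t)·(-1,-1) - cos(5t)·(3,2)).
General solution: c_1X_1 + c_2X_2.
Applying x(0)=-1, z(0)=-2 gives c_1=4, c_2=-1.

x(t) = 13e^(2t)sin(5t) - e^(2t)cos(5t), z(t) = 9e^(2t)sin(5t) - 2e^(2t)cos(5t)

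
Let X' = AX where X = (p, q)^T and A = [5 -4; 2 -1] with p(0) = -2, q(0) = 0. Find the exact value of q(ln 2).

-12

A = [[5,-4],[2,-1]]; eigenvalues λ = 1, 3.
Eigenvectors: (-1,-1) for λ=1, (-2,-1) for λ=3.
From the initial condition, c_1 = -2, c_2 = 2.
q(ln 2) = (-2)(2^1)(-1) + (2)(2^3)(-1) = -12.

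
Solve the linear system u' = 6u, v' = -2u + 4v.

u(t) = c_2e^(6t), v(t) = -c_1e^(4t) - c_2e^(6t)

Coefficient matrix A = [[6, 0], [-2, 4]].
Characteristic polynomial det(A - λI) = λ^2 - 10λ + 24 = 0.
Eigenvalues λ = 4, 6.
For λ=4: (A-λI) row 1 is [2, 0], so an eigenvector is (0, -1).
For λ=6: (A-λI) row 2 is [-2, -2], so an eigenvector is (1, -1).
General solution: c_1e^(4t)(0,-1) + c_2e^(6t)(1,-1).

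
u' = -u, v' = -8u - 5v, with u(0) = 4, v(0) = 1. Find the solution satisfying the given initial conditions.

Coefficient matrix A = [[-1, 0], [-8, -5]].
Characteristic polynomial det(A - λI) = λ^2 + 6λ + 5 = 0.
Eigenvalues λ = -5, -1.
For λ=-5: (A-λI) row 1 is [4, 0], so an eigenvector is (0, 1).
For λ=-1: (A-λI) row 2 is [-8, -4], so an eigenvector is (-1, 2).
General solution: C_1e^(-5t)(0,1) + C_2e^(-t)(-1,2).
Applying u(0)=4, v(0)=1 gives C_1=9, C_2=-4.

u(t) = 4e^(-t), v(t) = -8e^(-t) + 9e^(-5t)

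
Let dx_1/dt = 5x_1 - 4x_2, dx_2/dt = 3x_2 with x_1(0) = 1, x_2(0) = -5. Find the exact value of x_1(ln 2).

272

A = [[5,-4],[0,3]]; eigenvalues λ = 3, 5.
Eigenvectors: (-2,-1) for λ=3, (1,0) for λ=5.
From the initial condition, c_1 = 5, c_2 = 11.
x_1(ln 2) = (5)(2^3)(-2) + (11)(2^5)(1) = 272.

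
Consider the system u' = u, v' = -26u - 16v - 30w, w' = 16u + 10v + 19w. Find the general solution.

Coefficient matrix A = [[1, 0, 0], [-26, -16, -30], [16, 10, 19]].
det(A - λI) = 0 gives eigenvalues λ = 1, 4, -1.
For λ=1: eigenvector (1,2,-2).
For λ=4: eigenvector (0,-3,2).
For λ=-1: eigenvector (0,2,-1).
General solution: K_1e^(t)(1,2,-2) + K_2e^(4t)(0,-3,2) + K_3e^(-t)(0,2,-1).

u(t) = K_1e^(t), v(t) = 2K_1e^(t) - 3K_2e^(4t) + 2K_3e^(-t), w(t) = -2K_1e^(t) + 2K_2e^(4t) - K_3e^(-t)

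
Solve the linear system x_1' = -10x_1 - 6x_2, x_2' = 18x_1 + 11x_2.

x_1(t) = 2K_1e^(-t) + K_2e^(2t), x_2(t) = -3K_1e^(-t) - 2K_2e^(2t)

Coefficient matrix A = [[-10, -6], [18, 11]].
Characteristic polynomial det(A - λI) = λ^2 - λ - 2 = 0.
Eigenvalues λ = -1, 2.
For λ=-1: (A-λI) row 1 is [-9, -6], so an eigenvector is (2, -3).
For λ=2: (A-λI) row 1 is [-12, -6], so an eigenvector is (1, -2).
General solution: K_1e^(-t)(2,-3) + K_2e^(2t)(1,-2).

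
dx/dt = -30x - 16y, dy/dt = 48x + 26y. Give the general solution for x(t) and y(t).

Coefficient matrix A = [[-30, -16], [48, 26]].
Characteristic polynomial det(A - λI) = λ^2 + 4λ - 12 = 0.
Eigenvalues λ = 2, -6.
For λ=2: (A-λI) row 1 is [-32, -16], so an eigenvector is (1, -2).
For λ=-6: (A-λI) row 1 is [-24, -16], so an eigenvector is (2, -3).
General solution: C_1e^(2t)(1,-2) + C_2e^(-6t)(2,-3).

x(t) = C_1e^(2t) + 2C_2e^(-6t), y(t) = -2C_1e^(2t) - 3C_2e^(-6t)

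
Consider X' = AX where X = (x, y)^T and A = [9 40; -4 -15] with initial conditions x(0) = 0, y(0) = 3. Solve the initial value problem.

Coefficient matrix A = [[9, 40], [-4, -15]].
Characteristic polynomial det(A - λI) = λ^2 + 6λ + 25 = 0.
Eigenvalues λ = -3 ± 4i (complex conjugate pair).
For λ=-3+4i: an eigenvector is (1,0) - i(3,-1) = (1 - 3i, 0 + i).
A real fundamental pair from Re and Im of e^((-3+4i)t)v: X_1 = e^(-3t)(cos(4t)·(1,0) + sin(4t)·(3,-1)), X_2 = e^(-3t)(sin(4t)·(1,0) - cos(4t)·(3,-1)).
General solution: C_1X_1 + C_2X_2.
Applying x(0)=0, y(0)=3 gives C_1=9, C_2=3.

x(t) = 30e^(-3t)sin(4t), y(t) = -9e^(-3t)sin(4t) + 3e^(-3t)cos(4t)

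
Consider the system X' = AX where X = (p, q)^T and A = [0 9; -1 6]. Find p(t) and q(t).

p(t) = 3K_1e^(3t) + 3K_2te^(3t) + 2K_2e^(3t), q(t) = K_1e^(3t) + K_2te^(3t) + K_2e^(3t)

Coefficient matrix A = [[0, 9], [-1, 6]].
Characteristic polynomial det(A - λI) = λ^2 - 6λ + 9 = 0.
Single eigenvalue λ = 3 with algebraic multiplicity 2.
Eigenvector v = (3,1); generalized eigenvector w with (A-λI)w=v is (2,1).
General solution: e^(3t)[K_1·v + K_2·(t·v + w)].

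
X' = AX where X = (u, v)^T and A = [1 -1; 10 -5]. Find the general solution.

u(t) = -C_1e^(-2t)sin(t) + C_2e^(-2t)cos(t), v(t) = -3C_1e^(-2t)sin(t) + C_1e^(-2t)cos(t) + C_2e^(-2t)sin(t) + 3C_2e^(-2t)cos(t)

Coefficient matrix A = [[1, -1], [10, -5]].
Characteristic polynomial det(A - λI) = λ^2 + 4λ + 5 = 0.
Eigenvalues λ = -2 ± i (complex conjugate pair).
For λ=-2+i: an eigenvector is (0,1) - i(-1,-3) = (0 + i, 1 + 3i).
A real fundamental pair from Re and Im of e^((-2+i)t)v: X_1 = e^(-2t)(cos(t)·(0,1) + sin(t)·(-1,-3)), X_2 = e^(-2t)(sin(t)·(0,1) - cos(t)·(-1,-3)).
General solution: C_1X_1 + C_2X_2.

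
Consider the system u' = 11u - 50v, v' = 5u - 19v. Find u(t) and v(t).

Coefficient matrix A = [[11, -50], [5, -19]].
Characteristic polynomial det(A - λI) = λ^2 + 8λ + 41 = 0.
Eigenvalues λ = -4 ± 5i (complex conjugate pair).
For λ=-4+5i: an eigenvector is (3,1) - i(-1,0) = (3 + i, 1).
A real fundamental pair from Re and Im of e^((-4+5i)t)v: X_1 = e^(-4t)(cos(5t)·(3,1) + sin(5t)·(-1,0)), X_2 = e^(-4t)(sin(5t)·(3,1) - cos(5t)·(-1,0)).
General solution: K_1X_1 + K_2X_2.

u(t) = -K_1e^(-4t)sin(5t) + 3K_1e^(-4t)cos(5t) + 3K_2e^(-4t)sin(5t) + K_2e^(-4t)cos(5t), v(t) = K_1e^(-4t)cos(5t) + K_2e^(-4t)sin(5t)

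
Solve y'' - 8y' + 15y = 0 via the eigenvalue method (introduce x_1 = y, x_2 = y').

Let x_1 = y, x_2 = y'. Then x_1' = x_2 and x_2' = -15x_1 + 8x_2.
A = [[0,1],[-15,8]]; det(A-λI) = λ^2 - 8λ + 15.
Eigenvalues λ = 3, 5 with eigenvectors (1,3), (1,5).

y(t) = c_1e^(3t) + c_2e^(5t)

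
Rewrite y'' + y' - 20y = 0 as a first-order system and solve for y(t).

Let x_1 = y, x_2 = y'. Then x_1' = x_2 and x_2' = 20x_1 - x_2.
A = [[0,1],[20,-1]]; det(A-λI) = λ^2 + λ - 20.
Eigenvalues λ = 4, -5 with eigenvectors (1,4), (1,-5).

y(t) = c_1e^(4t) + c_2e^(-5t)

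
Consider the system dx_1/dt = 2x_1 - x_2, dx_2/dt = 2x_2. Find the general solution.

Coefficient matrix A = [[2, -1], [0, 2]].
Characteristic polynomial det(A - λI) = λ^2 - 4λ + 4 = 0.
Single eigenvalue λ = 2 with algebraic multiplicity 2.
Eigenvector v = (-1,0); generalized eigenvector w with (A-λI)w=v is (3,1).
General solution: e^(2t)[c_1·v + c_2·(t·v + w)].

x_1(t) = -c_1e^(2t) - c_2te^(2t) + 3c_2e^(2t), x_2(t) = c_2e^(2t)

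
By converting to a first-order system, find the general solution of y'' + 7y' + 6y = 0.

Let x_1 = y, x_2 = y'. Then x_1' = x_2 and x_2' = -6x_1 - 7x_2.
A = [[0,1],[-6,-7]]; det(A-λI) = λ^2 + 7λ + 6.
Eigenvalues λ = -6, -1 with eigenvectors (1,-6), (1,-1).

y(t) = c_1e^(-6t) + c_2e^(-t)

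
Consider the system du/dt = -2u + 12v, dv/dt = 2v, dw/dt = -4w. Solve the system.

Coefficient matrix A = [[-2, 12, 0], [0, 2, 0], [0, 0, -4]].
det(A - λI) = 0 gives eigenvalues λ = -2, 2, -4.
For λ=-2: eigenvector (1,0,0).
For λ=2: eigenvector (3,1,0).
For λ=-4: eigenvector (0,0,1).
General solution: c_1e^(-2t)(1,0,0) + c_2e^(2t)(3,1,0) + c_3e^(-4t)(0,0,1).

u(t) = c_1e^(-2t) + 3c_2e^(2t), v(t) = c_2e^(2t), w(t) = c_3e^(-4t)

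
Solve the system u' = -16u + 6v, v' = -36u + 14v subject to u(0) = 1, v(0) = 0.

u(t) = -2e^(2t) + 3e^(-4t), v(t) = -6e^(2t) + 6e^(-4t)

Coefficient matrix A = [[-16, 6], [-36, 14]].
Characteristic polynomial det(A - λI) = λ^2 + 2λ - 8 = 0.
Eigenvalues λ = -4, 2.
For λ=-4: (A-λI) row 1 is [-12, 6], so an eigenvector is (-1, -2).
For λ=2: (A-λI) row 1 is [-18, 6], so an eigenvector is (1, 3).
General solution: C_1e^(-4t)(-1,-2) + C_2e^(2t)(1,3).
Applying u(0)=1, v(0)=0 gives C_1=-3, C_2=-2.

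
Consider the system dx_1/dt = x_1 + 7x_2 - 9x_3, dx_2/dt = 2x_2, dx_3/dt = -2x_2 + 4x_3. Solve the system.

Coefficient matrix A = [[1, 7, -9], [0, 2, 0], [0, -2, 4]].
det(A - λI) = 0 gives eigenvalues λ = 1, 4, 2.
For λ=1: eigenvector (1,0,0).
For λ=4: eigenvector (-3,0,1).
For λ=2: eigenvector (-2,1,1).
General solution: C_1e^(t)(1,0,0) + C_2e^(4t)(-3,0,1) + C_3e^(2t)(-2,1,1).

x_1(t) = C_1e^(t) - 3C_2e^(4t) - 2C_3e^(2t), x_2(t) = C_3e^(2t), x_3(t) = C_2e^(4t) + C_3e^(2t)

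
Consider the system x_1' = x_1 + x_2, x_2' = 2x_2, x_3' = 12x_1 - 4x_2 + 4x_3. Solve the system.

Coefficient matrix A = [[1, 1, 0], [0, 2, 0], [12, -4, 4]].
det(A - λI) = 0 gives eigenvalues λ = 4, 2, 1.
For λ=4: eigenvector (0,0,1).
For λ=2: eigenvector (1,1,-4).
For λ=1: eigenvector (1,0,-4).
General solution: c_1e^(4t)(0,0,1) + c_2e^(2t)(1,1,-4) + c_3e^(t)(1,0,-4).

x_1(t) = c_2e^(2t) + c_3e^(t), x_2(t) = c_2e^(2t), x_3(t) = c_1e^(4t) - 4c_2e^(2t) - 4c_3e^(t)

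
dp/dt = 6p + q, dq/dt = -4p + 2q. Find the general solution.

Coefficient matrix A = [[6, 1], [-4, 2]].
Characteristic polynomial det(A - λI) = λ^2 - 8λ + 16 = 0.
Single eigenvalue λ = 4 with algebraic multiplicity 2.
Eigenvector v = (-1,2); generalized eigenvector w with (A-λI)w=v is (0,-1).
General solution: e^(4t)[K_1·v + K_2·(t·v + w)].

p(t) = -K_1e^(4t) - K_2te^(4t), q(t) = 2K_1e^(4t) + 2K_2te^(4t) - K_2e^(4t)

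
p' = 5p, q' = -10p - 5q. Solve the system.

Coefficient matrix A = [[5, 0], [-10, -5]].
Characteristic polynomial det(A - λI) = λ^2 - 25 = 0.
Eigenvalues λ = 5, -5.
For λ=5: (A-λI) row 2 is [-10, -10], so an eigenvector is (-1, 1).
For λ=-5: (A-λI) row 1 is [10, 0], so an eigenvector is (0, -1).
General solution: C_1e^(5t)(-1,1) + C_2e^(-5t)(0,-1).

p(t) = -C_1e^(5t), q(t) = C_1e^(5t) - C_2e^(-5t)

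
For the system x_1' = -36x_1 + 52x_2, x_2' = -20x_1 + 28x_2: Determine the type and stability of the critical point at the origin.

A = [[-36,52],[-20,28]]; det(A-λI) = λ^2 + 8λ + 32.
λ = -4 ± 4i: negative real part.

stable spiral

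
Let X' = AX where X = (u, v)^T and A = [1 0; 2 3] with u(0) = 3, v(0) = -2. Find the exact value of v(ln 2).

2

A = [[1,0],[2,3]]; eigenvalues λ = 1, 3.
Eigenvectors: (-1,1) for λ=1, (0,1) for λ=3.
From the initial condition, c_1 = -3, c_2 = 1.
v(ln 2) = (-3)(2^1)(1) + (1)(2^3)(1) = 2.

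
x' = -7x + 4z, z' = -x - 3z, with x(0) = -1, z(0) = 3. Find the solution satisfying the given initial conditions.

Coefficient matrix A = [[-7, 4], [-1, -3]].
Characteristic polynomial det(A - λI) = λ^2 + 10λ + 25 = 0.
Single eigenvalue λ = -5 with algebraic multiplicity 2.
Eigenvector v = (2,1); generalized eigenvector w with (A-λI)w=v is (-3,-1).
General solution: e^(-5t)[C_1·v + C_2·(t·v + w)].
Applying x(0)=-1, z(0)=3 gives C_1=10, C_2=7.

x(t) = 14te^(-5t) - e^(-5t), z(t) = 7te^(-5t) + 3e^(-5t)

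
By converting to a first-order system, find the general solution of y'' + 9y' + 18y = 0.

Let x_1 = y, x_2 = y'. Then x_1' = x_2 and x_2' = -18x_1 - 9x_2.
A = [[0,1],[-18,-9]]; det(A-λI) = λ^2 + 9λ + 18.
Eigenvalues λ = -6, -3 with eigenvectors (1,-6), (1,-3).

y(t) = c_1e^(-6t) + c_2e^(-3t)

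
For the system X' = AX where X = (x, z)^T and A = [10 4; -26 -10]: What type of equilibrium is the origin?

center

A = [[10,4],[-26,-10]]; det(A-λI) = λ^2 + 4.
λ = 0 ± 2i: zero real part.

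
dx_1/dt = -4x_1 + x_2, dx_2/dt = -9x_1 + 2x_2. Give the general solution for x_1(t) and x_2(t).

Coefficient matrix A = [[-4, 1], [-9, 2]].
Characteristic polynomial det(A - λI) = λ^2 + 2λ + 1 = 0.
Single eigenvalue λ = -1 with algebraic multiplicity 2.
Eigenvector v = (1,3); generalized eigenvector w with (A-λI)w=v is (-1,-2).
General solution: e^(-t)[K_1·v + K_2·(t·v + w)].

x_1(t) = K_1e^(-t) + K_2te^(-t) - K_2e^(-t), x_2(t) = 3K_1e^(-t) + 3K_2te^(-t) - 2K_2e^(-t)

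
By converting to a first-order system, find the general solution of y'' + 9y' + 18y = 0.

y(t) = c_1e^(-3t) + c_2e^(-6t)

Let x_1 = y, x_2 = y'. Then x_1' = x_2 and x_2' = -18x_1 - 9x_2.
A = [[0,1],[-18,-9]]; det(A-λI) = λ^2 + 9λ + 18.
Eigenvalues λ = -3, -6 with eigenvectors (1,-3), (1,-6).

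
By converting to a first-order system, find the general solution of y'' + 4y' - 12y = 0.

Let x_1 = y, x_2 = y'. Then x_1' = x_2 and x_2' = 12x_1 - 4x_2.
A = [[0,1],[12,-4]]; det(A-λI) = λ^2 + 4λ - 12.
Eigenvalues λ = -6, 2 with eigenvectors (1,-6), (1,2).

y(t) = C_1e^(-6t) + C_2e^(2t)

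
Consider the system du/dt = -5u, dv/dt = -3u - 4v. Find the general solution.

Coefficient matrix A = [[-5, 0], [-3, -4]].
Characteristic polynomial det(A - λI) = λ^2 + 9λ + 20 = 0.
Eigenvalues λ = -4, -5.
For λ=-4: (A-λI) row 1 is [-1, 0], so an eigenvector is (0, -1).
For λ=-5: (A-λI) row 2 is [-3, 1], so an eigenvector is (1, 3).
General solution: c_1e^(-4t)(0,-1) + c_2e^(-5t)(1,3).

u(t) = c_2e^(-5t), v(t) = -c_1e^(-4t) + 3c_2e^(-5t)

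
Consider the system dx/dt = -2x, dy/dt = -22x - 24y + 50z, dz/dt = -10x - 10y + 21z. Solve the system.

Coefficient matrix A = [[-2, 0, 0], [-22, -24, 50], [-10, -10, 21]].
det(A - λI) = 0 gives eigenvalues λ = -2, 1, -4.
For λ=-2: eigenvector (1,-1,0).
For λ=1: eigenvector (0,2,1).
For λ=-4: eigenvector (0,5,2).
General solution: C_1e^(-2t)(1,-1,0) + C_2e^(t)(0,2,1) + C_3e^(-4t)(0,5,2).

x(t) = C_1e^(-2t), y(t) = -C_1e^(-2t) + 2C_2e^(t) + 5C_3e^(-4t), z(t) = C_2e^(t) + 2C_3e^(-4t)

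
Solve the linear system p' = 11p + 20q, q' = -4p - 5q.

Coefficient matrix A = [[11, 20], [-4, -5]].
Characteristic polynomial det(A - λI) = λ^2 - 6λ + 25 = 0.
Eigenvalues λ = 3 ± 4i (complex conjugate pair).
For λ=3+4i: an eigenvector is (1,0) - i(2,-1) = (1 - 2i, 0 + i).
A real fundamental pair from Re and Im of e^((3+4i)t)v: X_1 = e^(3t)(cos(4t)·(1,0) + sin(4t)·(2,-1)), X_2 = e^(3t)(sin(4t)·(1,0) - cos(4t)·(2,-1)).
General solution: C_1X_1 + C_2X_2.

p(t) = 2C_1e^(3t)sin(4t) + C_1e^(3t)cos(4t) + C_2e^(3t)sin(4t) - 2C_2e^(3t)cos(4t), q(t) = -C_1e^(3t)sin(4t) + C_2e^(3t)cos(4t)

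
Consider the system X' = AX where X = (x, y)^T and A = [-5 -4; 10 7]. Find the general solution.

Coefficient matrix A = [[-5, -4], [10, 7]].
Characteristic polynomial det(A - λI) = λ^2 - 2λ + 5 = 0.
Eigenvalues λ = 1 ± 2i (complex conjugate pair).
For λ=1+2i: an eigenvector is (1,-2) - i(1,-1) = (1 - i, -2 + i).
A real fundamental pair from Re and Im of e^((1+2i)t)v: X_1 = e^(t)(cos(2t)·(1,-2) + sin(2t)·(1,-1)), X_2 = e^(t)(sin(2t)·(1,-2) - cos(2t)·(1,-1)).
General solution: c_1X_1 + c_2X_2.

x(t) = c_1e^(t)sin(2t) + c_1e^(t)cos(2t) + c_2e^(t)sin(2t) - c_2e^(t)cos(2t), y(t) = -c_1e^(t)sin(2t) - 2c_1e^(t)cos(2t) - 2c_2e^(t)sin(2t) + c_2e^(t)cos(2t)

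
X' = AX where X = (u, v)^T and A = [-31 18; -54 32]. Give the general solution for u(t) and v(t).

u(t) = -c_1e^(5t) + 2c_2e^(-4t), v(t) = -2c_1e^(5t) + 3c_2e^(-4t)

Coefficient matrix A = [[-31, 18], [-54, 32]].
Characteristic polynomial det(A - λI) = λ^2 - λ - 20 = 0.
Eigenvalues λ = 5, -4.
For λ=5: (A-λI) row 1 is [-36, 18], so an eigenvector is (-1, -2).
For λ=-4: (A-λI) row 1 is [-27, 18], so an eigenvector is (2, 3).
General solution: c_1e^(5t)(-1,-2) + c_2e^(-4t)(2,3).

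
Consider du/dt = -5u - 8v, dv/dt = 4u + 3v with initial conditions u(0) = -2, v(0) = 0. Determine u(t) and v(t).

Coefficient matrix A = [[-5, -8], [4, 3]].
Characteristic polynomial det(A - λI) = λ^2 + 2λ + 17 = 0.
Eigenvalues λ = -1 ± 4i (complex conjugate pair).
For λ=-1+4i: an eigenvector is (1,0) - i(-1,1) = (1 + i, 0 - i).
A real fundamental pair from Re and Im of e^((-1+4i)t)v: X_1 = e^(-t)(cos(4t)·(1,0) + sin(4t)·(-1,1)), X_2 = e^(-t)(sin(4t)·(1,0) - cos(4t)·(-1,1)).
General solution: c_1X_1 + c_2X_2.
Applying u(0)=-2, v(0)=0 gives c_1=-2, c_2=0.

u(t) = 2e^(-t)sin(4t) - 2e^(-t)cos(4t), v(t) = -2e^(-t)sin(4t)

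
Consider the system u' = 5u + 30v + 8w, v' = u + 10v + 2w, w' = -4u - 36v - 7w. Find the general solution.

Coefficient matrix A = [[5, 30, 8], [1, 10, 2], [-4, -36, -7]].
det(A - λI) = 0 gives eigenvalues λ = 3, 1, 4.
For λ=3: eigenvector (-1,-1,4).
For λ=1: eigenvector (-2,0,1).
For λ=4: eigenvector (2,1,-4).
General solution: c_1e^(3t)(-1,-1,4) + c_2e^(t)(-2,0,1) + c_3e^(4t)(2,1,-4).

u(t) = -c_1e^(3t) - 2c_2e^(t) + 2c_3e^(4t), v(t) = -c_1e^(3t) + c_3e^(4t), w(t) = 4c_1e^(3t) + c_2e^(t) - 4c_3e^(4t)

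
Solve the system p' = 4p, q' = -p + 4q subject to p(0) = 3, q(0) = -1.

Coefficient matrix A = [[4, 0], [-1, 4]].
Characteristic polynomial det(A - λI) = λ^2 - 8λ + 16 = 0.
Single eigenvalue λ = 4 with algebraic multiplicity 2.
Eigenvector v = (0,1); generalized eigenvector w with (A-λI)w=v is (-1,-2).
General solution: e^(4t)[K_1·v + K_2·(t·v + w)].
Applying p(0)=3, q(0)=-1 gives K_1=-7, K_2=-3.

p(t) = 3e^(4t), q(t) = -3te^(4t) - e^(4t)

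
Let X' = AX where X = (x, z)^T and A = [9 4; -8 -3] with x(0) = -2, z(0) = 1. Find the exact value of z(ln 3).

723

A = [[9,4],[-8,-3]]; eigenvalues λ = 5, 1.
Eigenvectors: (1,-1) for λ=5, (1,-2) for λ=1.
From the initial condition, c_1 = -3, c_2 = 1.
z(ln 3) = (-3)(3^5)(-1) + (1)(3^1)(-2) = 723.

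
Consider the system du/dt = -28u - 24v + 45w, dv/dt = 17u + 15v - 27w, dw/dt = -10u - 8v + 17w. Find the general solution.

u(t) = 7K_1e^(2t) + 6K_2e^(-t) + 3K_3e^(3t), v(t) = -5K_1e^(2t) - 3K_2e^(-t) - 2K_3e^(3t), w(t) = 2K_1e^(2t) + 2K_2e^(-t) + K_3e^(3t)

Coefficient matrix A = [[-28, -24, 45], [17, 15, -27], [-10, -8, 17]].
det(A - λI) = 0 gives eigenvalues λ = 2, -1, 3.
For λ=2: eigenvector (7,-5,2).
For λ=-1: eigenvector (6,-3,2).
For λ=3: eigenvector (3,-2,1).
General solution: K_1e^(2t)(7,-5,2) + K_2e^(-t)(6,-3,2) + K_3e^(3t)(3,-2,1).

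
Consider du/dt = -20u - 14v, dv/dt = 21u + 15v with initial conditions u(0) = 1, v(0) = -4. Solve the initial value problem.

Coefficient matrix A = [[-20, -14], [21, 15]].
Characteristic polynomial det(A - λI) = λ^2 + 5λ - 6 = 0.
Eigenvalues λ = -6, 1.
For λ=-6: (A-λI) row 1 is [-14, -14], so an eigenvector is (-1, 1).
For λ=1: (A-λI) row 1 is [-21, -14], so an eigenvector is (2, -3).
General solution: C_1e^(-6t)(-1,1) + C_2e^(t)(2,-3).
Applying u(0)=1, v(0)=-4 gives C_1=5, C_2=3.

u(t) = 6e^(t) - 5e^(-6t), v(t) = -9e^(t) + 5e^(-6t)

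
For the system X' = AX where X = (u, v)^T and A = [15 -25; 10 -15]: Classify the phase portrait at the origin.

center

A = [[15,-25],[10,-15]]; det(A-λI) = λ^2 + 25.
λ = 0 ± 5i: zero real part.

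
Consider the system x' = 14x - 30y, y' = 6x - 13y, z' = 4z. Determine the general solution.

Coefficient matrix A = [[14, -30, 0], [6, -13, 0], [0, 0, 4]].
det(A - λI) = 0 gives eigenvalues λ = 4, -1, 2.
For λ=4: eigenvector (0,0,1).
For λ=-1: eigenvector (2,1,0).
For λ=2: eigenvector (5,2,0).
General solution: c_1e^(4t)(0,0,1) + c_2e^(-t)(2,1,0) + c_3e^(2t)(5,2,0).

x(t) = 2c_2e^(-t) + 5c_3e^(2t), y(t) = c_2e^(-t) + 2c_3e^(2t), z(t) = c_1e^(4t)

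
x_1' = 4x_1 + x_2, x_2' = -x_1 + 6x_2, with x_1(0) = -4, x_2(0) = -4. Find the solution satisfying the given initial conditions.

x_1(t) = -4e^(5t), x_2(t) = -4e^(5t)

Coefficient matrix A = [[4, 1], [-1, 6]].
Characteristic polynomial det(A - λI) = λ^2 - 10λ + 25 = 0.
Single eigenvalue λ = 5 with algebraic multiplicity 2.
Eigenvector v = (1,1); generalized eigenvector w with (A-λI)w=v is (1,2).
General solution: e^(5t)[K_1·v + K_2·(t·v + w)].
Applying x_1(0)=-4, x_2(0)=-4 gives K_1=-4, K_2=0.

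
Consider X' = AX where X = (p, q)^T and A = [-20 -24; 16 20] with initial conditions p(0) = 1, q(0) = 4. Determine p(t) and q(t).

Coefficient matrix A = [[-20, -24], [16, 20]].
Characteristic polynomial det(A - λI) = λ^2 - 16 = 0.
Eigenvalues λ = -4, 4.
For λ=-4: (A-λI) row 1 is [-16, -24], so an eigenvector is (-3, 2).
For λ=4: (A-λI) row 1 is [-24, -24], so an eigenvector is (-1, 1).
General solution: K_1e^(-4t)(-3,2) + K_2e^(4t)(-1,1).
Applying p(0)=1, q(0)=4 gives K_1=-5, K_2=14.

p(t) = -14e^(4t) + 15e^(-4t), q(t) = 14e^(4t) - 10e^(-4t)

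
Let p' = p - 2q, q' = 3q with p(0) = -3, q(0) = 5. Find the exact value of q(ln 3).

135

A = [[1,-2],[0,3]]; eigenvalues λ = 3, 1.
Eigenvectors: (1,-1) for λ=3, (1,0) for λ=1.
From the initial condition, c_1 = -5, c_2 = 2.
q(ln 3) = (-5)(3^3)(-1) + (2)(3^1)(0) = 135.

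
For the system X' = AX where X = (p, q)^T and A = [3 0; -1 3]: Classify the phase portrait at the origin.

unstable improper node

A = [[3,0],[-1,3]]; det(A-λI) = λ^2 - 6λ + 9.
repeated λ = 3 with a single eigenvector.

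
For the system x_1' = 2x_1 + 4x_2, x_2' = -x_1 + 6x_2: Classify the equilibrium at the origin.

A = [[2,4],[-1,6]]; det(A-λI) = λ^2 - 8λ + 16.
repeated λ = 4 with a single eigenvector.

unstable improper node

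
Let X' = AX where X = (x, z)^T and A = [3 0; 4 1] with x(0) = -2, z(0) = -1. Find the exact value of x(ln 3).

-54

A = [[3,0],[4,1]]; eigenvalues λ = 1, 3.
Eigenvectors: (0,-1) for λ=1, (-1,-2) for λ=3.
From the initial condition, c_1 = -3, c_2 = 2.
x(ln 3) = (-3)(3^1)(0) + (2)(3^3)(-1) = -54.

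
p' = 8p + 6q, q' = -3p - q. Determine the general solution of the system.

Coefficient matrix A = [[8, 6], [-3, -1]].
Characteristic polynomial det(A - λI) = λ^2 - 7λ + 10 = 0.
Eigenvalues λ = 2, 5.
For λ=2: (A-λI) row 1 is [6, 6], so an eigenvector is (1, -1).
For λ=5: (A-λI) row 1 is [3, 6], so an eigenvector is (2, -1).
General solution: c_1e^(2t)(1,-1) + c_2e^(5t)(2,-1).

p(t) = c_1e^(2t) + 2c_2e^(5t), q(t) = -c_1e^(2t) - c_2e^(5t)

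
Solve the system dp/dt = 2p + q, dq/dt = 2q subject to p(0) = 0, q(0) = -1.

p(t) = -te^(2t), q(t) = -e^(2t)

Coefficient matrix A = [[2, 1], [0, 2]].
Characteristic polynomial det(A - λI) = λ^2 - 4λ + 4 = 0.
Single eigenvalue λ = 2 with algebraic multiplicity 2.
Eigenvector v = (1,0); generalized eigenvector w with (A-λI)w=v is (2,1).
General solution: e^(2t)[c_1·v + c_2·(t·v + w)].
Applying p(0)=0, q(0)=-1 gives c_1=2, c_2=-1.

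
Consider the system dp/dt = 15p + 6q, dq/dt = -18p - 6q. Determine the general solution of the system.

Coefficient matrix A = [[15, 6], [-18, -6]].
Characteristic polynomial det(A - λI) = λ^2 - 9λ + 18 = 0.
Eigenvalues λ = 3, 6.
For λ=3: (A-λI) row 1 is [12, 6], so an eigenvector is (-1, 2).
For λ=6: (A-λI) row 1 is [9, 6], so an eigenvector is (-2, 3).
General solution: c_1e^(3t)(-1,2) + c_2e^(6t)(-2,3).

p(t) = -c_1e^(3t) - 2c_2e^(6t), q(t) = 2c_1e^(3t) + 3c_2e^(6t)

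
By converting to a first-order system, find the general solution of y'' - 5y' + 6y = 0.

y(t) = c_1e^(3t) + c_2e^(2t)

Let x_1 = y, x_2 = y'. Then x_1' = x_2 and x_2' = -6x_1 + 5x_2.
A = [[0,1],[-6,5]]; det(A-λI) = λ^2 - 5λ + 6.
Eigenvalues λ = 3, 2 with eigenvectors (1,3), (1,2).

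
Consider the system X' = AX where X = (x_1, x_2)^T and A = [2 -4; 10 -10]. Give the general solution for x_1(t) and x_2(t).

x_1(t) = K_1e^(-4t)sin(2t) + K_1e^(-4t)cos(2t) + K_2e^(-4t)sin(2t) - K_2e^(-4t)cos(2t), x_2(t) = 2K_1e^(-4t)sin(2t) + K_1e^(-4t)cos(2t) + K_2e^(-4t)sin(2t) - 2K_2e^(-4t)cos(2t)

Coefficient matrix A = [[2, -4], [10, -10]].
Characteristic polynomial det(A - λI) = λ^2 + 8λ + 20 = 0.
Eigenvalues λ = -4 ± 2i (complex conjugate pair).
For λ=-4+2i: an eigenvector is (1,1) - i(1,2) = (1 - i, 1 - 2i).
A real fundamental pair from Re and Im of e^((-4+2i)t)v: X_1 = e^(-4t)(cos(2t)·(1,1) + sin(2t)·(1,2)), X_2 = e^(-4t)(sin(2t)·(1,1) - cos(2t)·(1,2)).
General solution: K_1X_1 + K_2X_2.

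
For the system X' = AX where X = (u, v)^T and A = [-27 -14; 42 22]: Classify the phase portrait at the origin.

saddle

A = [[-27,-14],[42,22]]; det(A-λI) = λ^2 + 5λ - 6.
λ = -6, 1: opposite signs.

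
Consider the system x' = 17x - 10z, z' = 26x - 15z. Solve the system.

x(t) = -K_1e^(t)sin(2t) - 2K_1e^(t)cos(2t) - 2K_2e^(t)sin(2t) + K_2e^(t)cos(2t), z(t) = -2K_1e^(t)sin(2t) - 3K_1e^(t)cos(2t) - 3K_2e^(t)sin(2t) + 2K_2e^(t)cos(2t)

Coefficient matrix A = [[17, -10], [26, -15]].
Characteristic polynomial det(A - λI) = λ^2 - 2λ + 5 = 0.
Eigenvalues λ = 1 ± 2i (complex conjugate pair).
For λ=1+2i: an eigenvector is (-2,-3) - i(-1,-2) = (-2 + i, -3 + 2i).
A real fundamental pair from Re and Im of e^((1+2i)t)v: X_1 = e^(t)(cos(2t)·(-2,-3) + sin(2t)·(-1,-2)), X_2 = e^(t)(sin(2t)·(-2,-3) - cos(2t)·(-1,-2)).
General solution: K_1X_1 + K_2X_2.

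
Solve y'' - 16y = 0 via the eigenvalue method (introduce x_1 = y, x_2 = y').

y(t) = c_1e^(4t) + c_2e^(-4t)

Let x_1 = y, x_2 = y'. Then x_1' = x_2 and x_2' = 16x_1.
A = [[0,1],[16,0]]; det(A-λI) = λ^2 - 16.
Eigenvalues λ = 4, -4 with eigenvectors (1,4), (1,-4).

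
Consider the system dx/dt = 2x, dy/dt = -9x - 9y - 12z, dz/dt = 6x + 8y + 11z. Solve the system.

x(t) = K_3e^(2t), y(t) = 3K_1e^(-t) + K_2e^(3t) - 3K_3e^(2t), z(t) = -2K_1e^(-t) - K_2e^(3t) + 2K_3e^(2t)

Coefficient matrix A = [[2, 0, 0], [-9, -9, -12], [6, 8, 11]].
det(A - λI) = 0 gives eigenvalues λ = -1, 3, 2.
For λ=-1: eigenvector (0,3,-2).
For λ=3: eigenvector (0,1,-1).
For λ=2: eigenvector (1,-3,2).
General solution: K_1e^(-t)(0,3,-2) + K_2e^(3t)(0,1,-1) + K_3e^(2t)(1,-3,2).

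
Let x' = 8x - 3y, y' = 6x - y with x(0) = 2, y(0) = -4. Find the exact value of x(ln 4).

8096

A = [[8,-3],[6,-1]]; eigenvalues λ = 2, 5.
Eigenvectors: (1,2) for λ=2, (-1,-1) for λ=5.
From the initial condition, c_1 = -6, c_2 = -8.
x(ln 4) = (-6)(4^2)(1) + (-8)(4^5)(-1) = 8096.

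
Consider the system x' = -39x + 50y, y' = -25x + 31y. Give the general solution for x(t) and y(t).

Coefficient matrix A = [[-39, 50], [-25, 31]].
Characteristic polynomial det(A - λI) = λ^2 + 8λ + 41 = 0.
Eigenvalues λ = -4 ± 5i (complex conjugate pair).
For λ=-4+5i: an eigenvector is (-1,-1) - i(-3,-2) = (-1 + 3i, -1 + 2i).
A real fundamental pair from Re and Im of e^((-4+5i)t)v: X_1 = e^(-4t)(cos(5t)·(-1,-1) + sin(5t)·(-3,-2)), X_2 = e^(-4t)(sin(5t)·(-1,-1) - cos(5t)·(-3,-2)).
General solution: C_1X_1 + C_2X_2.

x(t) = -3C_1e^(-4t)sin(5t) - C_1e^(-4t)cos(5t) - C_2e^(-4t)sin(5t) + 3C_2e^(-4t)cos(5t), y(t) = -2C_1e^(-4t)sin(5t) - C_1e^(-4t)cos(5t) - C_2e^(-4t)sin(5t) + 2C_2e^(-4t)cos(5t)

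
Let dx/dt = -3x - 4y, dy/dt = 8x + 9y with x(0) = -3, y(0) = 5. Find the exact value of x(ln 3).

A = [[-3,-4],[8,9]]; eigenvalues λ = 5, 1.
Eigenvectors: (1,-2) for λ=5, (-1,1) for λ=1.
From the initial condition, c_1 = -2, c_2 = 1.
x(ln 3) = (-2)(3^5)(1) + (1)(3^1)(-1) = -489.

-489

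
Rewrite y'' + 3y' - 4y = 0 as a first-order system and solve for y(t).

y(t) = c_1e^(t) + c_2e^(-4t)

Let x_1 = y, x_2 = y'. Then x_1' = x_2 and x_2' = 4x_1 - 3x_2.
A = [[0,1],[4,-3]]; det(A-λI) = λ^2 + 3λ - 4.
Eigenvalues λ = 1, -4 with eigenvectors (1,1), (1,-4).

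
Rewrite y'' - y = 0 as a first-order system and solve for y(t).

Let x_1 = y, x_2 = y'. Then x_1' = x_2 and x_2' = x_1.
A = [[0,1],[1,0]]; det(A-λI) = λ^2 - 1.
Eigenvalues λ = 1, -1 with eigenvectors (1,1), (1,-1).

y(t) = K_1e^(t) + K_2e^(-t)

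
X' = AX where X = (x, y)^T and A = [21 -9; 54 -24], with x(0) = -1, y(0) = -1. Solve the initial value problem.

x(t) = -2e^(3t) + e^(-6t), y(t) = -4e^(3t) + 3e^(-6t)

Coefficient matrix A = [[21, -9], [54, -24]].
Characteristic polynomial det(A - λI) = λ^2 + 3λ - 18 = 0.
Eigenvalues λ = -6, 3.
For λ=-6: (A-λI) row 1 is [27, -9], so an eigenvector is (-1, -3).
For λ=3: (A-λI) row 1 is [18, -9], so an eigenvector is (-1, -2).
General solution: C_1e^(-6t)(-1,-3) + C_2e^(3t)(-1,-2).
Applying x(0)=-1, y(0)=-1 gives C_1=-1, C_2=2.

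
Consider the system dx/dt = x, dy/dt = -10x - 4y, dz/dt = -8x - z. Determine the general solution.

x(t) = C_2e^(t), y(t) = C_1e^(-4t) - 2C_2e^(t), z(t) = -4C_2e^(t) + C_3e^(-t)

Coefficient matrix A = [[1, 0, 0], [-10, -4, 0], [-8, 0, -1]].
det(A - λI) = 0 gives eigenvalues λ = -4, 1, -1.
For λ=-4: eigenvector (0,1,0).
For λ=1: eigenvector (1,-2,-4).
For λ=-1: eigenvector (0,0,1).
General solution: C_1e^(-4t)(0,1,0) + C_2e^(t)(1,-2,-4) + C_3e^(-t)(0,0,1).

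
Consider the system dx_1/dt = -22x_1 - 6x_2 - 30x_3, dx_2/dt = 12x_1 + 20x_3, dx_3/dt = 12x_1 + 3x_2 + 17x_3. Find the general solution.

x_1(t) = -3K_1e^(2t) - 2K_2e^(-4t) + 6K_3e^(-3t), x_2(t) = 2K_1e^(2t) + K_2e^(-4t) - 4K_3e^(-3t), x_3(t) = 2K_1e^(2t) + K_2e^(-4t) - 3K_3e^(-3t)

Coefficient matrix A = [[-22, -6, -30], [12, 0, 20], [12, 3, 17]].
det(A - λI) = 0 gives eigenvalues λ = 2, -4, -3.
For λ=2: eigenvector (-3,2,2).
For λ=-4: eigenvector (-2,1,1).
For λ=-3: eigenvector (6,-4,-3).
General solution: K_1e^(2t)(-3,2,2) + K_2e^(-4t)(-2,1,1) + K_3e^(-3t)(6,-4,-3).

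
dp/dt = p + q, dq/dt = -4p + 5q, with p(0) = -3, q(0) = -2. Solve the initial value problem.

Coefficient matrix A = [[1, 1], [-4, 5]].
Characteristic polynomial det(A - λI) = λ^2 - 6λ + 9 = 0.
Single eigenvalue λ = 3 with algebraic multiplicity 2.
Eigenvector v = (-1,-2); generalized eigenvector w with (A-λI)w=v is (0,-1).
General solution: e^(3t)[K_1·v + K_2·(t·v + w)].
Applying p(0)=-3, q(0)=-2 gives K_1=3, K_2=-4.

p(t) = 4te^(3t) - 3e^(3t), q(t) = 8te^(3t) - 2e^(3t)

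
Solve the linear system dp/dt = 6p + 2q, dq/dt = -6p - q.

p(t) = C_1e^(2t) - 2C_2e^(3t), q(t) = -2C_1e^(2t) + 3C_2e^(3t)

Coefficient matrix A = [[6, 2], [-6, -1]].
Characteristic polynomial det(A - λI) = λ^2 - 5λ + 6 = 0.
Eigenvalues λ = 2, 3.
For λ=2: (A-λI) row 1 is [4, 2], so an eigenvector is (1, -2).
For λ=3: (A-λI) row 1 is [3, 2], so an eigenvector is (-2, 3).
General solution: C_1e^(2t)(1,-2) + C_2e^(3t)(-2,3).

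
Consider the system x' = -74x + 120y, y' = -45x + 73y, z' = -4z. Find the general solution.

Coefficient matrix A = [[-74, 120, 0], [-45, 73, 0], [0, 0, -4]].
det(A - λI) = 0 gives eigenvalues λ = 1, -2, -4.
For λ=1: eigenvector (8,5,0).
For λ=-2: eigenvector (-5,-3,0).
For λ=-4: eigenvector (0,0,1).
General solution: c_1e^(t)(8,5,0) + c_2e^(-2t)(-5,-3,0) + c_3e^(-4t)(0,0,1).

x(t) = 8c_1e^(t) - 5c_2e^(-2t), y(t) = 5c_1e^(t) - 3c_2e^(-2t), z(t) = c_3e^(-4t)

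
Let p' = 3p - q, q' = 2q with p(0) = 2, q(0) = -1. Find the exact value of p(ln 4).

A = [[3,-1],[0,2]]; eigenvalues λ = 2, 3.
Eigenvectors: (1,1) for λ=2, (-1,0) for λ=3.
From the initial condition, c_1 = -1, c_2 = -3.
p(ln 4) = (-1)(4^2)(1) + (-3)(4^3)(-1) = 176.

176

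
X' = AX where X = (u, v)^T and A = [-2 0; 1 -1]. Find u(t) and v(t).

u(t) = -c_1e^(-2t), v(t) = c_1e^(-2t) + c_2e^(-t)

Coefficient matrix A = [[-2, 0], [1, -1]].
Characteristic polynomial det(A - λI) = λ^2 + 3λ + 2 = 0.
Eigenvalues λ = -2, -1.
For λ=-2: (A-λI) row 2 is [1, 1], so an eigenvector is (-1, 1).
For λ=-1: (A-λI) row 1 is [-1, 0], so an eigenvector is (0, 1).
General solution: c_1e^(-2t)(-1,1) + c_2e^(-t)(0,1).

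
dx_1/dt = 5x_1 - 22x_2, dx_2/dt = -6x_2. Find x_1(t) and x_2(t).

x_1(t) = -C_1e^(5t) + 2C_2e^(-6t), x_2(t) = C_2e^(-6t)

Coefficient matrix A = [[5, -22], [0, -6]].
Characteristic polynomial det(A - λI) = λ^2 + λ - 30 = 0.
Eigenvalues λ = 5, -6.
For λ=5: (A-λI) row 1 is [0, -22], so an eigenvector is (-1, 0).
For λ=-6: (A-λI) row 1 is [11, -22], so an eigenvector is (2, 1).
General solution: C_1e^(5t)(-1,0) + C_2e^(-6t)(2,1).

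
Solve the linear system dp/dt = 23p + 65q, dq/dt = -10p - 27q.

Coefficient matrix A = [[23, 65], [-10, -27]].
Characteristic polynomial det(A - λI) = λ^2 + 4λ + 29 = 0.
Eigenvalues λ = -2 ± 5i (complex conjugate pair).
For λ=-2+5i: an eigenvector is (-2,1) - i(3,-1) = (-2 - 3i, 1 + i).
A real fundamental pair from Re and Im of e^((-2+5i)t)v: X_1 = e^(-2t)(cos(5t)·(-2,1) + sin(5t)·(3,-1)), X_2 = e^(-2t)(sin(5t)·(-2,1) - cos(5t)·(3,-1)).
General solution: K_1X_1 + K_2X_2.

p(t) = 3K_1e^(-2t)sin(5t) - 2K_1e^(-2t)cos(5t) - 2K_2e^(-2t)sin(5t) - 3K_2e^(-2t)cos(5t), q(t) = -K_1e^(-2t)sin(5t) + K_1e^(-2t)cos(5t) + K_2e^(-2t)sin(5t) + K_2e^(-2t)cos(5t)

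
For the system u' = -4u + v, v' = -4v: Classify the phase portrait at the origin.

A = [[-4,1],[0,-4]]; det(A-λI) = λ^2 + 8λ + 16.
repeated λ = -4 with a single eigenvector.

stable improper node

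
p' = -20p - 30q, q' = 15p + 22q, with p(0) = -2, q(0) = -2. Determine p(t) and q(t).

Coefficient matrix A = [[-20, -30], [15, 22]].
Characteristic polynomial det(A - λI) = λ^2 - 2λ + 10 = 0.
Eigenvalues λ = 1 ± 3i (complex conjugate pair).
For λ=1+3i: an eigenvector is (1,-1) - i(3,-2) = (1 - 3i, -1 + 2i).
A real fundamental pair from Re and Im of e^((1+3i)t)v: X_1 = e^(t)(cos(3t)·(1,-1) + sin(3t)·(3,-2)), X_2 = e^(t)(sin(3t)·(1,-1) - cos(3t)·(3,-2)).
General solution: c_1X_1 + c_2X_2.
Applying p(0)=-2, q(0)=-2 gives c_1=10, c_2=4.

p(t) = 34e^(t)sin(3t) - 2e^(t)cos(3t), q(t) = -24e^(t)sin(3t) - 2e^(t)cos(3t)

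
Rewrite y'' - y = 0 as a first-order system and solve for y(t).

Let x_1 = y, x_2 = y'. Then x_1' = x_2 and x_2' = x_1.
A = [[0,1],[1,0]]; det(A-λI) = λ^2 - 1.
Eigenvalues λ = -1, 1 with eigenvectors (1,-1), (1,1).

y(t) = C_1e^(-t) + C_2e^(t)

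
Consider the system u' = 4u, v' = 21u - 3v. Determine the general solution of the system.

u(t) = c_2e^(4t), v(t) = -c_1e^(-3t) + 3c_2e^(4t)

Coefficient matrix A = [[4, 0], [21, -3]].
Characteristic polynomial det(A - λI) = λ^2 - λ - 12 = 0.
Eigenvalues λ = -3, 4.
For λ=-3: (A-λI) row 1 is [7, 0], so an eigenvector is (0, -1).
For λ=4: (A-λI) row 2 is [21, -7], so an eigenvector is (1, 3).
General solution: c_1e^(-3t)(0,-1) + c_2e^(4t)(1,3).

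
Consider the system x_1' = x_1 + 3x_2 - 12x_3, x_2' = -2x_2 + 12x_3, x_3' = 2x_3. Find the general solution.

x_1(t) = -K_1e^(-2t) + K_2e^(t) - 3K_3e^(2t), x_2(t) = K_1e^(-2t) + 3K_3e^(2t), x_3(t) = K_3e^(2t)

Coefficient matrix A = [[1, 3, -12], [0, -2, 12], [0, 0, 2]].
det(A - λI) = 0 gives eigenvalues λ = -2, 1, 2.
For λ=-2: eigenvector (-1,1,0).
For λ=1: eigenvector (1,0,0).
For λ=2: eigenvector (-3,3,1).
General solution: K_1e^(-2t)(-1,1,0) + K_2e^(t)(1,0,0) + K_3e^(2t)(-3,3,1).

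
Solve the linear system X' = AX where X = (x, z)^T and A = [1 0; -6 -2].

Coefficient matrix A = [[1, 0], [-6, -2]].
Characteristic polynomial det(A - λI) = λ^2 + λ - 2 = 0.
Eigenvalues λ = 1, -2.
For λ=1: (A-λI) row 2 is [-6, -3], so an eigenvector is (1, -2).
For λ=-2: (A-λI) row 1 is [3, 0], so an eigenvector is (0, -1).
General solution: c_1e^(t)(1,-2) + c_2e^(-2t)(0,-1).

x(t) = c_1e^(t), z(t) = -2c_1e^(t) - c_2e^(-2t)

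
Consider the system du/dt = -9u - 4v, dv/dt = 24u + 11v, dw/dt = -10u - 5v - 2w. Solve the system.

u(t) = -C_1e^(3t) + C_2e^(-t), v(t) = 3C_1e^(3t) - 2C_2e^(-t), w(t) = -C_1e^(3t) + C_3e^(-2t)

Coefficient matrix A = [[-9, -4, 0], [24, 11, 0], [-10, -5, -2]].
det(A - λI) = 0 gives eigenvalues λ = 3, -1, -2.
For λ=3: eigenvector (-1,3,-1).
For λ=-1: eigenvector (1,-2,0).
For λ=-2: eigenvector (0,0,1).
General solution: C_1e^(3t)(-1,3,-1) + C_2e^(-t)(1,-2,0) + C_3e^(-2t)(0,0,1).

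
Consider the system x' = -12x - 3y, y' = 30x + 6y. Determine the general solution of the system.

x(t) = c_1e^(-3t)cos(3t) + c_2e^(-3t)sin(3t), y(t) = c_1e^(-3t)sin(3t) - 3c_1e^(-3t)cos(3t) - 3c_2e^(-3t)sin(3t) - c_2e^(-3t)cos(3t)

Coefficient matrix A = [[-12, -3], [30, 6]].
Characteristic polynomial det(A - λI) = λ^2 + 6λ + 18 = 0.
Eigenvalues λ = -3 ± 3i (complex conjugate pair).
For λ=-3+3i: an eigenvector is (1,-3) - i(0,1) = (1, -3 - i).
A real fundamental pair from Re and Im of e^((-3+3i)t)v: X_1 = e^(-3t)(cos(3t)·(1,-3) + sin(3t)·(0,1)), X_2 = e^(-3t)(sin(3t)·(1,-3) - cos(3t)·(0,1)).
General solution: c_1X_1 + c_2X_2.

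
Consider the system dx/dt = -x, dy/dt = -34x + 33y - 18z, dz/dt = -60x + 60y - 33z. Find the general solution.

Coefficient matrix A = [[-1, 0, 0], [-34, 33, -18], [-60, 60, -33]].
det(A - λI) = 0 gives eigenvalues λ = -1, -3, 3.
For λ=-1: eigenvector (1,1,0).
For λ=-3: eigenvector (0,-1,-2).
For λ=3: eigenvector (0,3,5).
General solution: c_1e^(-t)(1,1,0) + c_2e^(-3t)(0,-1,-2) + c_3e^(3t)(0,3,5).

x(t) = c_1e^(-t), y(t) = c_1e^(-t) - c_2e^(-3t) + 3c_3e^(3t), z(t) = -2c_2e^(-3t) + 5c_3e^(3t)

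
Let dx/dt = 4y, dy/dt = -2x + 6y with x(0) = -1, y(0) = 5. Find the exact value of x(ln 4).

2624

A = [[0,4],[-2,6]]; eigenvalues λ = 4, 2.
Eigenvectors: (-1,-1) for λ=4, (2,1) for λ=2.
From the initial condition, c_1 = -11, c_2 = -6.
x(ln 4) = (-11)(4^4)(-1) + (-6)(4^2)(2) = 2624.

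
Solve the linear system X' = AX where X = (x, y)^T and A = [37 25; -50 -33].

x(t) = -c_1e^(2t)sin(5t) + 2c_1e^(2t)cos(5t) + 2c_2e^(2t)sin(5t) + c_2e^(2t)cos(5t), y(t) = c_1e^(2t)sin(5t) - 3c_1e^(2t)cos(5t) - 3c_2e^(2t)sin(5t) - c_2e^(2t)cos(5t)

Coefficient matrix A = [[37, 25], [-50, -33]].
Characteristic polynomial det(A - λI) = λ^2 - 4λ + 29 = 0.
Eigenvalues λ = 2 ± 5i (complex conjugate pair).
For λ=2+5i: an eigenvector is (2,-3) - i(-1,1) = (2 + i, -3 - i).
A real fundamental pair from Re and Im of e^((2+5i)t)v: X_1 = e^(2t)(cos(5t)·(2,-3) + sin(5t)·(-1,1)), X_2 = e^(2t)(sin(5t)·(2,-3) - cos(5t)·(-1,1)).
General solution: c_1X_1 + c_2X_2.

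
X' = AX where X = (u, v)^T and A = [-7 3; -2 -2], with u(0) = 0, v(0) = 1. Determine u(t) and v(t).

Coefficient matrix A = [[-7, 3], [-2, -2]].
Characteristic polynomial det(A - λI) = λ^2 + 9λ + 20 = 0.
Eigenvalues λ = -4, -5.
For λ=-4: (A-λI) row 1 is [-3, 3], so an eigenvector is (-1, -1).
For λ=-5: (A-λI) row 1 is [-2, 3], so an eigenvector is (-3, -2).
General solution: K_1e^(-4t)(-1,-1) + K_2e^(-5t)(-3,-2).
Applying u(0)=0, v(0)=1 gives K_1=-3, K_2=1.

u(t) = 3e^(-4t) - 3e^(-5t), v(t) = 3e^(-4t) - 2e^(-5t)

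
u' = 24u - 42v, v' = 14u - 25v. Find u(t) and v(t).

Coefficient matrix A = [[24, -42], [14, -25]].
Characteristic polynomial det(A - λI) = λ^2 + λ - 12 = 0.
Eigenvalues λ = -4, 3.
For λ=-4: (A-λI) row 1 is [28, -42], so an eigenvector is (3, 2).
For λ=3: (A-λI) row 1 is [21, -42], so an eigenvector is (-2, -1).
General solution: c_1e^(-4t)(3,2) + c_2e^(3t)(-2,-1).

u(t) = 3c_1e^(-4t) - 2c_2e^(3t), v(t) = 2c_1e^(-4t) - c_2e^(3t)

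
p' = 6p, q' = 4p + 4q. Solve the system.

p(t) = C_2e^(6t), q(t) = -C_1e^(4t) + 2C_2e^(6t)

Coefficient matrix A = [[6, 0], [4, 4]].
Characteristic polynomial det(A - λI) = λ^2 - 10λ + 24 = 0.
Eigenvalues λ = 4, 6.
For λ=4: (A-λI) row 1 is [2, 0], so an eigenvector is (0, -1).
For λ=6: (A-λI) row 2 is [4, -2], so an eigenvector is (1, 2).
General solution: C_1e^(4t)(0,-1) + C_2e^(6t)(1,2).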